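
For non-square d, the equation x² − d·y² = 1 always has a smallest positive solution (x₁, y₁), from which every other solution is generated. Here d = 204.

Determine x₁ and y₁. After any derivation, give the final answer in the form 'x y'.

4999 350

√204 → a₀=14, period (3,1,1,6,1,1,3,28); ℓ=8 even so k=7
step 0: (14, 1)  from 14·(1,0) + (0,1)
step 1: (43, 3)  from 3·(14,1) + (1,0)
…
step 3: (100, 7)  from 1·(57,4) + (43,3)
step 4: (657, 46)  from 6·(100,7) + (57,4)
step 5: (757, 53)  from 1·(657,46) + (100,7)
step 6: (1414, 99)  from 1·(757,53) + (657,46)
step 7: (4999, 350)  from 3·(1414,99) + (757,53)
fundamental: x₁=4999, y₁=350  (since 24990001 − 204·122500 = 1)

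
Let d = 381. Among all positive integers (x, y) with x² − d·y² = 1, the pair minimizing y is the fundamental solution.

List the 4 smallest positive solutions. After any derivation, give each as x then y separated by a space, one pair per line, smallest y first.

[19; 1,1,12,1,1,38] for √381; ℓ=6 ⇒ convergent index 5
i=0: a=19 ⇒ p=19, q=1
…
i=2: a=1 ⇒ p=39, q=2
i=3: a=12 ⇒ p=488, q=25
i=4: a=1 ⇒ p=527, q=27
i=5: a=1 ⇒ p=1015, q=52
(x₁, y₁) = (1015, 52);  1015² − 381·52² = 1 ✓
(x_2, y_2) = (1015·1015 + 381·52·52, 1015·52 + 52·1015) = (2060449, 105560)
(x_3, y_3) = (1015·2060449 + 381·52·105560, 1015·105560 + 52·2060449) = (4182710455, 214286748)
(x_4, y_4) = (1015·4182710455 + 381·52·214286748, 1015·214286748 + 52·4182710455) = (8490900163201, 435001992880)

1015 52
2060449 105560
4182710455 214286748
8490900163201 435001992880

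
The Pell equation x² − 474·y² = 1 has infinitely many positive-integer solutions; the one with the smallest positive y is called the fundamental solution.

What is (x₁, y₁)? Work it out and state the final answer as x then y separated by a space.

d=474: √d = [21; 1,3,2,1,1,…,3,1,42] (ℓ=14, even), read p_13/q_13
i=0: a=21 ⇒ p=21, q=1
i=1: a=1 ⇒ p=22, q=1
i=2: a=3 ⇒ p=87, q=4
i=3: a=2 ⇒ p=196, q=9
i=4: a=1 ⇒ p=283, q=13
i=5: a=1 ⇒ p=479, q=22
…
i=8: a=1 ⇒ p=5813, q=267
i=9: a=1 ⇒ p=10864, q=499
…
i=11: a=2 ⇒ p=44218, q=2031
i=12: a=3 ⇒ p=149331, q=6859
i=13: a=1 ⇒ p=193549, q=8890
fundamental: x₁=193549, y₁=8890  (since 37461215401 − 474·79032100 = 1)

193549 8890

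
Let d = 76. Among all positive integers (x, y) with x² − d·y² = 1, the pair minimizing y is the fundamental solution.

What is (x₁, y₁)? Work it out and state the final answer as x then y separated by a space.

√76 → a₀=8, period (1,2,1,1,5,4,5,1,1,2,1,16); ℓ=12 even so k=11
step 0: (8, 1)  from 8·(1,0) + (0,1)
…
step 4: (61, 7)  from 1·(35,4) + (26,3)
step 5: (340, 39)  from 5·(61,7) + (35,4)
step 6: (1421, 163)  from 4·(340,39) + (61,7)
…
step 8: (8866, 1017)  from 1·(7445,854) + (1421,163)
step 9: (16311, 1871)  from 1·(8866,1017) + (7445,854)
step 10: (41488, 4759)  from 2·(16311,1871) + (8866,1017)
step 11: (57799, 6630)  from 1·(41488,4759) + (16311,1871)
(x₁, y₁) = (57799, 6630);  57799² − 76·6630² = 1 ✓

57799 6630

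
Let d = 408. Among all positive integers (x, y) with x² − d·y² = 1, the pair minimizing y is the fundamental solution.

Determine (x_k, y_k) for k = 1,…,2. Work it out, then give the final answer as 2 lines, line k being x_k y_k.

101 5
20401 1010

√408 → a₀=20, period (5,40); ℓ=2 even so k=1
k=0  a_k=20  p_k/q_k = 20/1
k=1  a_k=5  p_k/q_k = 101/5
→ (101, 5).  Check: 101²=10201, 408·5²=10200, difference 1.
(x_2, y_2) = (101·101 + 408·5·5, 101·5 + 5·101) = (20401, 1010)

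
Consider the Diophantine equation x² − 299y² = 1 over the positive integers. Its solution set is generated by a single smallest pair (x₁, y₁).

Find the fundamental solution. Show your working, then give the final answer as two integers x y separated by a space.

415 24

√299 → a₀=17, period (3,2,3,34); ℓ=4 even so k=3
k=0  a_k=17  p_k/q_k = 17/1
k=1  a_k=3  p_k/q_k = 52/3
k=2  a_k=2  p_k/q_k = 121/7
k=3  a_k=3  p_k/q_k = 415/24
(x₁, y₁) = (415, 24);  415² − 299·24² = 1 ✓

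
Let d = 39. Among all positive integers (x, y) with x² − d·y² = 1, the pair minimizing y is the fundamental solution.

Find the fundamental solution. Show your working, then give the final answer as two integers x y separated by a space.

√39 → a₀=6, period (4,12); ℓ=2 even so k=1
step 0: (6, 1)  from 6·(1,0) + (0,1)
step 1: (25, 4)  from 4·(6,1) + (1,0)
fundamental: x₁=25, y₁=4  (since 625 − 39·16 = 1)

25 4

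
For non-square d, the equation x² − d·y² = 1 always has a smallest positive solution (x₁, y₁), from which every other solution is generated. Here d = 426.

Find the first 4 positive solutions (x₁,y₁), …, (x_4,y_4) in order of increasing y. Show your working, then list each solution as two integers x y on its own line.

88751 4300
15753480001 763258600
2796274207048751 135479928012900
496344264283813920001 24047958181382517200

d=426: √d = [20; 1,1,1,3,2,6,2,3,1,1,1,40] (ℓ=12, even), read p_11/q_11
i=0: a=20 ⇒ p=20, q=1
i=1: a=1 ⇒ p=21, q=1
…
i=4: a=3 ⇒ p=227, q=11
…
i=6: a=6 ⇒ p=3323, q=161
…
i=8: a=3 ⇒ p=24809, q=1202
…
i=10: a=1 ⇒ p=56780, q=2751
i=11: a=1 ⇒ p=88751, q=4300
fundamental: x₁=88751, y₁=4300  (since 7876740001 − 426·18490000 = 1)
n=2: (88751,4300)∘(88751,4300) = (88751·88751+426·4300·4300, 88751·4300+4300·88751) = (15753480001,763258600)
n=3: (15753480001,763258600)∘(88751,4300) = (88751·15753480001+426·4300·763258600, 88751·763258600+4300·15753480001) = (2796274207048751,135479928012900)
n=4: (2796274207048751,135479928012900)∘(88751,4300) = (88751·2796274207048751+426·4300·135479928012900, 88751·135479928012900+4300·2796274207048751) = (496344264283813920001,24047958181382517200)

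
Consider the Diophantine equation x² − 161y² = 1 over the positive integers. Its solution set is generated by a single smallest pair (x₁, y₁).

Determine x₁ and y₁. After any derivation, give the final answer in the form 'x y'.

11775 928

√161 → a₀=12, period (1,2,4,1,2,1,4,2,1,24); ℓ=10 even so k=9
step 0: (12, 1)  from 12·(1,0) + (0,1)
…
step 3: (165, 13)  from 4·(38,3) + (13,1)
…
step 6: (774, 61)  from 1·(571,45) + (203,16)
…
step 8: (8108, 639)  from 2·(3667,289) + (774,61)
step 9: (11775, 928)  from 1·(8108,639) + (3667,289)
→ (11775, 928).  Check: 11775²=138650625, 161·928²=138650624, difference 1.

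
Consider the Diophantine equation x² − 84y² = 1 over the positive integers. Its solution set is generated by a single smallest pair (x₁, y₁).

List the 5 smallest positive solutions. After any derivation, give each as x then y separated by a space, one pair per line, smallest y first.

[9; 6,18] for √84; ℓ=2 ⇒ convergent index 1
i=0: a=9 ⇒ p=9, q=1
i=1: a=6 ⇒ p=55, q=6
(x₁, y₁) = (55, 6);  55² − 84·6² = 1 ✓
(x_2, y_2) = (55·55 + 84·6·6, 55·6 + 6·55) = (6049, 660)
(x_3, y_3) = (55·6049 + 84·6·660, 55·660 + 6·6049) = (665335, 72594)
(x_4, y_4) = (55·665335 + 84·6·72594, 55·72594 + 6·665335) = (73180801, 7984680)
(x_5, y_5) = (55·73180801 + 84·6·7984680, 55·7984680 + 6·73180801) = (8049222775, 878242206)

55 6
6049 660
665335 72594
73180801 7984680
8049222775 878242206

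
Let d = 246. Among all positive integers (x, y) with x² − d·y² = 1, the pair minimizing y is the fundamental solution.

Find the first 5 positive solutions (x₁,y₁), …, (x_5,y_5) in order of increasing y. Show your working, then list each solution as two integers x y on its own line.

88805 5662
15772656049 1005627820
2801381440774085 178609557104538
497553357680112580801 31722843436331366360
88370451854763414035291525 5634294222548204422095062

d=246: √d = [15; 1,2,5,1,14,1,5,2,1,30] (ℓ=10, even), read p_9/q_9
i=0: a=15 ⇒ p=15, q=1
i=1: a=1 ⇒ p=16, q=1
i=2: a=2 ⇒ p=47, q=3
i=3: a=5 ⇒ p=251, q=16
…
i=5: a=14 ⇒ p=4423, q=282
i=6: a=1 ⇒ p=4721, q=301
i=7: a=5 ⇒ p=28028, q=1787
i=8: a=2 ⇒ p=60777, q=3875
i=9: a=1 ⇒ p=88805, q=5662
fundamental: x₁=88805, y₁=5662  (since 7886328025 − 246·32058244 = 1)
k=2:  x_2 = 88805·88805+246·5662·5662 = 15772656049,  y_2 = 88805·5662+5662·88805 = 1005627820
k=3:  x_3 = 88805·15772656049+246·5662·1005627820 = 2801381440774085,  y_3 = 88805·1005627820+5662·15772656049 = 178609557104538
k=4:  x_4 = 88805·2801381440774085+246·5662·178609557104538 = 497553357680112580801,  y_4 = 88805·178609557104538+5662·2801381440774085 = 31722843436331366360
k=5:  x_5 = 88805·497553357680112580801+246·5662·31722843436331366360 = 88370451854763414035291525,  y_5 = 88805·31722843436331366360+5662·497553357680112580801 = 5634294222548204422095062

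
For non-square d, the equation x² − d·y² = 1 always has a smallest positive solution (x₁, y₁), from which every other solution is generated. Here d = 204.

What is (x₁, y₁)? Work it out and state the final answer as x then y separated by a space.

[14; 3,1,1,6,1,1,3,28] for √204; ℓ=8 ⇒ convergent index 7
i=0: a=14 ⇒ p=14, q=1
i=1: a=3 ⇒ p=43, q=3
…
i=3: a=1 ⇒ p=100, q=7
i=4: a=6 ⇒ p=657, q=46
i=5: a=1 ⇒ p=757, q=53
i=6: a=1 ⇒ p=1414, q=99
i=7: a=3 ⇒ p=4999, q=350
→ (4999, 350).  Check: 4999²=24990001, 204·350²=24990000, difference 1.

4999 350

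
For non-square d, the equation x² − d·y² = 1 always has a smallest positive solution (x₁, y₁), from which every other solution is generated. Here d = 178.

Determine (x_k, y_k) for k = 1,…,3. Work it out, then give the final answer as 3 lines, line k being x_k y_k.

1601 120
5126401 384240
16414734401 1230336360

√178 → a₀=13, period (2,1,12,1,2,26); ℓ=6 even so k=5
k=0  a_k=13  p_k/q_k = 13/1
k=1  a_k=2  p_k/q_k = 27/2
k=2  a_k=1  p_k/q_k = 40/3
k=3  a_k=12  p_k/q_k = 507/38
k=4  a_k=1  p_k/q_k = 547/41
k=5  a_k=2  p_k/q_k = 1601/120
(x₁, y₁) = (1601, 120);  1601² − 178·120² = 1 ✓
n=2: (1601,120)∘(1601,120) = (1601·1601+178·120·120, 1601·120+120·1601) = (5126401,384240)
n=3: (5126401,384240)∘(1601,120) = (1601·5126401+178·120·384240, 1601·384240+120·5126401) = (16414734401,1230336360)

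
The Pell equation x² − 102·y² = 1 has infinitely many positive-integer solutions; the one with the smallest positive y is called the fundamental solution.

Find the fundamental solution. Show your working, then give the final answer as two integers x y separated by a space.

101 10

√102 = [10; 10,20, …], period ℓ=2 (even) → k=1
a_0=10:  p_0=10·1+0=10,  q_0=10·0+1=1
a_1=10:  p_1=10·10+1=101,  q_1=10·1+0=10
(x₁, y₁) = (101, 10);  101² − 102·10² = 1 ✓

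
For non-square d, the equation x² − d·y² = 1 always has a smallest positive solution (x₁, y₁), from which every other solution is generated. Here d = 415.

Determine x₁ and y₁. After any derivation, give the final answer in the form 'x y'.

18412804 903849

√415 = [20; 2,1,2,4,6,…,1,2,40, …], period ℓ=16 (even) → k=15
step 0: (20, 1)  from 20·(1,0) + (0,1)
step 1: (41, 2)  from 2·(20,1) + (1,0)
…
step 4: (713, 35)  from 4·(163,8) + (61,3)
…
step 7: (9595, 471)  from 1·(5154,253) + (4441,218)
step 8: (33939, 1666)  from 3·(9595,471) + (5154,253)
…
step 11: (508372, 24955)  from 6·(77473,3803) + (43534,2137)
…
step 14: (6841255, 335824)  from 1·(4730294,232201) + (2110961,103623)
step 15: (18412804, 903849)  from 2·(6841255,335824) + (4730294,232201)
fundamental: x₁=18412804, y₁=903849  (since 339031351142416 − 415·816943014801 = 1)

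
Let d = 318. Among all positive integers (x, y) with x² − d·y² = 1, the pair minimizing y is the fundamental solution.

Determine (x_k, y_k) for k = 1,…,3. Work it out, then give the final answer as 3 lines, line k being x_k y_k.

107 6
22897 1284
4899851 274770

d=318: √d = [17; 1,4,1,34] (ℓ=4, even), read p_3/q_3
step 0: (17, 1)  from 17·(1,0) + (0,1)
…
step 2: (89, 5)  from 4·(18,1) + (17,1)
step 3: (107, 6)  from 1·(89,5) + (18,1)
(x₁, y₁) = (107, 6);  107² − 318·6² = 1 ✓
(107+6√318)^2 = 22897 + 1284√318
(107+6√318)^3 = 4899851 + 274770√318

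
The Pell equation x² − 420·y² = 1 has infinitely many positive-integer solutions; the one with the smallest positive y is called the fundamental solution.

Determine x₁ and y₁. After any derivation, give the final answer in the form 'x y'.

d=420: √d = [20; 2,40] (ℓ=2, even), read p_1/q_1
a_0=20:  p_0=20·1+0=20,  q_0=20·0+1=1
a_1=2:  p_1=2·20+1=41,  q_1=2·1+0=2
fundamental: x₁=41, y₁=2  (since 1681 − 420·4 = 1)

41 2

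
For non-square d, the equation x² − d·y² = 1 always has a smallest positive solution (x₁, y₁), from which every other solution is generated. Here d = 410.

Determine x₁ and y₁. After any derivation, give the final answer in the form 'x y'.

[20; 4,40] for √410; ℓ=2 ⇒ convergent index 1
i=0: a=20 ⇒ p=20, q=1
i=1: a=4 ⇒ p=81, q=4
(x₁, y₁) = (81, 4);  81² − 410·4² = 1 ✓

81 4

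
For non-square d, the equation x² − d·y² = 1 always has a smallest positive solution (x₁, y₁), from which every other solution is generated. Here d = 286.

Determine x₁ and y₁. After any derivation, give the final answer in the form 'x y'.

d=286: √d = [16; 1,10,3,3,2,3,3,10,1,32] (ℓ=10, even), read p_9/q_9
a_0=16:  p_0=16·1+0=16,  q_0=16·0+1=1
…
a_2=10:  p_2=10·17+16=186,  q_2=10·1+1=11
…
a_8=10:  p_8=10·49703+15102=512132,  q_8=10·2939+893=30283
a_9=1:  p_9=1·512132+49703=561835,  q_9=1·30283+2939=33222
(x₁, y₁) = (561835, 33222);  561835² − 286·33222² = 1 ✓

561835 33222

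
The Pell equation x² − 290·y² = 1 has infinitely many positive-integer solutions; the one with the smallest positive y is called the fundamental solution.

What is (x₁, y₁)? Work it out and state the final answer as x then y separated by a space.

579 34

d=290: √d = [17; 34] (ℓ=1, odd), read p_1/q_1
a_0=17:  p_0=17·1+0=17,  q_0=17·0+1=1
a_1=34:  p_1=34·17+1=579,  q_1=34·1+0=34
fundamental: x₁=579, y₁=34  (since 335241 − 290·1156 = 1)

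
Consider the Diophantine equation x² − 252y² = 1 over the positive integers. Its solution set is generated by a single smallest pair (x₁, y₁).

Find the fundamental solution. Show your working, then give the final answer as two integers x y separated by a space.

127 8

√252 = [15; 1,6,1,30, …], period ℓ=4 (even) → k=3
a_0=15:  p_0=15·1+0=15,  q_0=15·0+1=1
…
a_2=6:  p_2=6·16+15=111,  q_2=6·1+1=7
a_3=1:  p_3=1·111+16=127,  q_3=1·7+1=8
→ (127, 8).  Check: 127²=16129, 252·8²=16128, difference 1.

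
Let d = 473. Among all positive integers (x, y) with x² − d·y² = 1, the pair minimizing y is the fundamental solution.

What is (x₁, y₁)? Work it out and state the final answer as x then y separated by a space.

87 4

√473 = [21; 1,2,1,42, …], period ℓ=4 (even) → k=3
k=0  a_k=21  p_k/q_k = 21/1
…
k=2  a_k=2  p_k/q_k = 65/3
k=3  a_k=1  p_k/q_k = 87/4
→ (87, 4).  Check: 87²=7569, 473·4²=7568, difference 1.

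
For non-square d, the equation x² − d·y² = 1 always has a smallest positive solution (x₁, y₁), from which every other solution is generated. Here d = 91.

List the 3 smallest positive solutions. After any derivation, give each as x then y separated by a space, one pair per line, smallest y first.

[9; 1,1,5,1,5,1,1,18] for √91; ℓ=8 ⇒ convergent index 7
k=0  a_k=9  p_k/q_k = 9/1
…
k=3  a_k=5  p_k/q_k = 105/11
k=4  a_k=1  p_k/q_k = 124/13
…
k=6  a_k=1  p_k/q_k = 849/89
k=7  a_k=1  p_k/q_k = 1574/165
fundamental: x₁=1574, y₁=165  (since 2477476 − 91·27225 = 1)
(x_2, y_2) = (1574·1574 + 91·165·165, 1574·165 + 165·1574) = (4954951, 519420)
(x_3, y_3) = (1574·4954951 + 91·165·519420, 1574·519420 + 165·4954951) = (15598184174, 1635133995)

1574 165
4954951 519420
15598184174 1635133995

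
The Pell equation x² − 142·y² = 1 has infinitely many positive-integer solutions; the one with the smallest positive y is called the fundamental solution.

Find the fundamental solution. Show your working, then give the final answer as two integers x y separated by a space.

[11; 1,10,1,22] for √142; ℓ=4 ⇒ convergent index 3
a_0=11:  p_0=11·1+0=11,  q_0=11·0+1=1
a_1=1:  p_1=1·11+1=12,  q_1=1·1+0=1
a_2=10:  p_2=10·12+11=131,  q_2=10·1+1=11
a_3=1:  p_3=1·131+12=143,  q_3=1·11+1=12
(x₁, y₁) = (143, 12);  143² − 142·12² = 1 ✓

143 12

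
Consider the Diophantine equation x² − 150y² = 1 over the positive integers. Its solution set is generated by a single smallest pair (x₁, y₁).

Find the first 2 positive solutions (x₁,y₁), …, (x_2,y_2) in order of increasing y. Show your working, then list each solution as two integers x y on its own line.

√150 → a₀=12, period (4,24); ℓ=2 even so k=1
a_0=12:  p_0=12·1+0=12,  q_0=12·0+1=1
a_1=4:  p_1=4·12+1=49,  q_1=4·1+0=4
fundamental: x₁=49, y₁=4  (since 2401 − 150·16 = 1)
(49+4√150)^2 = 4801 + 392√150

49 4
4801 392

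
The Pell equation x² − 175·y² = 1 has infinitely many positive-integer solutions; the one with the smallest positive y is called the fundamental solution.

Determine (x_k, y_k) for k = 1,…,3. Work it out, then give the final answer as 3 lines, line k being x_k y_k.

√175 = [13; 4,2,1,2,4,26, …], period ℓ=6 (even) → k=5
k=0  a_k=13  p_k/q_k = 13/1
k=1  a_k=4  p_k/q_k = 53/4
k=2  a_k=2  p_k/q_k = 119/9
k=3  a_k=1  p_k/q_k = 172/13
k=4  a_k=2  p_k/q_k = 463/35
k=5  a_k=4  p_k/q_k = 2024/153
→ (2024, 153).  Check: 2024²=4096576, 175·153²=4096575, difference 1.
(2024+153√175)^2 = 8193151 + 619344√175
(2024+153√175)^3 = 33165873224 + 2507104359√175

2024 153
8193151 619344
33165873224 2507104359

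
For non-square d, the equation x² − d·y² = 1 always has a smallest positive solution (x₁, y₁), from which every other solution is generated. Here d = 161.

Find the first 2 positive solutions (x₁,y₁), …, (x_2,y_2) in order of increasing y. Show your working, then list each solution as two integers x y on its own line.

11775 928
277301249 21854400

d=161: √d = [12; 1,2,4,1,2,1,4,2,1,24] (ℓ=10, even), read p_9/q_9
step 0: (12, 1)  from 12·(1,0) + (0,1)
…
step 4: (203, 16)  from 1·(165,13) + (38,3)
step 5: (571, 45)  from 2·(203,16) + (165,13)
step 6: (774, 61)  from 1·(571,45) + (203,16)
…
step 8: (8108, 639)  from 2·(3667,289) + (774,61)
step 9: (11775, 928)  from 1·(8108,639) + (3667,289)
(x₁, y₁) = (11775, 928);  11775² − 161·928² = 1 ✓
(11775+928√161)^2 = 277301249 + 21854400√161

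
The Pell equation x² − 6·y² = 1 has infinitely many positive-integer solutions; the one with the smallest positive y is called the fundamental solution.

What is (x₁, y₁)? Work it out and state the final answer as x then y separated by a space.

5 2

[2; 2,4] for √6; ℓ=2 ⇒ convergent index 1
a_0=2:  p_0=2·1+0=2,  q_0=2·0+1=1
a_1=2:  p_1=2·2+1=5,  q_1=2·1+0=2
→ (5, 2).  Check: 5²=25, 6·2²=24, difference 1.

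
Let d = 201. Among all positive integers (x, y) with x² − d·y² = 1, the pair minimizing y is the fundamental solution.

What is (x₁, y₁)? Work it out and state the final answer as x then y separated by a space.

√201 = [14; 5,1,1,1,2,…,1,5,28, …], period ℓ=14 (even) → k=13
i=0: a=14 ⇒ p=14, q=1
…
i=2: a=1 ⇒ p=85, q=6
…
i=4: a=1 ⇒ p=241, q=17
…
i=6: a=1 ⇒ p=879, q=62
…
i=11: a=1 ⇒ p=58085, q=4097
i=12: a=1 ⇒ p=91402, q=6447
i=13: a=5 ⇒ p=515095, q=36332
(x₁, y₁) = (515095, 36332);  515095² − 201·36332² = 1 ✓

515095 36332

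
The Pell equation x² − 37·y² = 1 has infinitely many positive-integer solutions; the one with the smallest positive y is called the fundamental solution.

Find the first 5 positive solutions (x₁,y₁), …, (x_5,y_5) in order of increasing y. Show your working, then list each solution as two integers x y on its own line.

[6; 12] for √37; ℓ=1 ⇒ convergent index 1
k=0  a_k=6  p_k/q_k = 6/1
k=1  a_k=12  p_k/q_k = 73/12
(x₁, y₁) = (73, 12);  73² − 37·12² = 1 ✓
k=2:  x_2 = 73·73+37·12·12 = 10657,  y_2 = 73·12+12·73 = 1752
k=3:  x_3 = 73·10657+37·12·1752 = 1555849,  y_3 = 73·1752+12·10657 = 255780
k=4:  x_4 = 73·1555849+37·12·255780 = 227143297,  y_4 = 73·255780+12·1555849 = 37342128
k=5:  x_5 = 73·227143297+37·12·37342128 = 33161365513,  y_5 = 73·37342128+12·227143297 = 5451694908

73 12
10657 1752
1555849 255780
227143297 37342128
33161365513 5451694908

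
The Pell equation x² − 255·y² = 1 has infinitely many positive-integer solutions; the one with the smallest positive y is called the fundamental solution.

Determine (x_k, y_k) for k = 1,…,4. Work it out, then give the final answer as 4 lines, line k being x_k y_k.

√255 = [15; 1,30, …], period ℓ=2 (even) → k=1
step 0: (15, 1)  from 15·(1,0) + (0,1)
step 1: (16, 1)  from 1·(15,1) + (1,0)
(x₁, y₁) = (16, 1);  16² − 255·1² = 1 ✓
(16+1√255)^2 = 511 + 32√255
(16+1√255)^3 = 16336 + 1023√255
(16+1√255)^4 = 522241 + 32704√255

16 1
511 32
16336 1023
522241 32704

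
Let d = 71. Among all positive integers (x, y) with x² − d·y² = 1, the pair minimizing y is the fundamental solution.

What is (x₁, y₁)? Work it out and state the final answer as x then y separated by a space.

3480 413

[8; 2,2,1,7,1,2,2,16] for √71; ℓ=8 ⇒ convergent index 7
k=0  a_k=8  p_k/q_k = 8/1
k=1  a_k=2  p_k/q_k = 17/2
k=2  a_k=2  p_k/q_k = 42/5
k=3  a_k=1  p_k/q_k = 59/7
…
k=5  a_k=1  p_k/q_k = 514/61
k=6  a_k=2  p_k/q_k = 1483/176
k=7  a_k=2  p_k/q_k = 3480/413
fundamental: x₁=3480, y₁=413  (since 12110400 − 71·170569 = 1)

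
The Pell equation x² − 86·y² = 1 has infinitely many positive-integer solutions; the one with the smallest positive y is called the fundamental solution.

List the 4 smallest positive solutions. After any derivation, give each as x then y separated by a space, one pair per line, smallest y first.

10405 1122
216528049 23348820
4505948689285 485888943078
93768792007492801 10111348882104360

[9; 3,1,1,1,8,1,1,1,3,18] for √86; ℓ=10 ⇒ convergent index 9
i=0: a=9 ⇒ p=9, q=1
i=1: a=3 ⇒ p=28, q=3
i=2: a=1 ⇒ p=37, q=4
…
i=6: a=1 ⇒ p=983, q=106
…
i=8: a=1 ⇒ p=2847, q=307
i=9: a=3 ⇒ p=10405, q=1122
fundamental: x₁=10405, y₁=1122  (since 108264025 − 86·1258884 = 1)
k=2:  x_2 = 10405·10405+86·1122·1122 = 216528049,  y_2 = 10405·1122+1122·10405 = 23348820
k=3:  x_3 = 10405·216528049+86·1122·23348820 = 4505948689285,  y_3 = 10405·23348820+1122·216528049 = 485888943078
k=4:  x_4 = 10405·4505948689285+86·1122·485888943078 = 93768792007492801,  y_4 = 10405·485888943078+1122·4505948689285 = 10111348882104360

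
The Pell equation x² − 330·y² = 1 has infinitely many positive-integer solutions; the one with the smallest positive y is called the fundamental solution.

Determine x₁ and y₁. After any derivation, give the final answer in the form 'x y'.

109 6

[18; 6,36] for √330; ℓ=2 ⇒ convergent index 1
step 0: (18, 1)  from 18·(1,0) + (0,1)
step 1: (109, 6)  from 6·(18,1) + (1,0)
(x₁, y₁) = (109, 6);  109² − 330·6² = 1 ✓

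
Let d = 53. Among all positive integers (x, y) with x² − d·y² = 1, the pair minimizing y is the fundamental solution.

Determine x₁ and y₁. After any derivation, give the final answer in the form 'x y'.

66249 9100

√53 = [7; 3,1,1,3,14, …], period ℓ=5 (odd) → k=9
step 0: (7, 1)  from 7·(1,0) + (0,1)
step 1: (22, 3)  from 3·(7,1) + (1,0)
step 2: (29, 4)  from 1·(22,3) + (7,1)
…
step 4: (182, 25)  from 3·(51,7) + (29,4)
…
step 6: (7979, 1096)  from 3·(2599,357) + (182,25)
step 7: (10578, 1453)  from 1·(7979,1096) + (2599,357)
step 8: (18557, 2549)  from 1·(10578,1453) + (7979,1096)
step 9: (66249, 9100)  from 3·(18557,2549) + (10578,1453)
(x₁, y₁) = (66249, 9100);  66249² − 53·9100² = 1 ✓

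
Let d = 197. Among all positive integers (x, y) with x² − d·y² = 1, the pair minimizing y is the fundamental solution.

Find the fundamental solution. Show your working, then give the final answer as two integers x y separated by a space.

d=197: √d = [14; 28] (ℓ=1, odd), read p_1/q_1
i=0: a=14 ⇒ p=14, q=1
i=1: a=28 ⇒ p=393, q=28
fundamental: x₁=393, y₁=28  (since 154449 − 197·784 = 1)

393 28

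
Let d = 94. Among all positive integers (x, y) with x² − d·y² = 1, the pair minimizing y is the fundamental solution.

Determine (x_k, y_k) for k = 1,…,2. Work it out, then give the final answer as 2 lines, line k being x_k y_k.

√94 = [9; 1,2,3,1,1,…,2,1,18, …], period ℓ=16 (even) → k=15
step 0: (9, 1)  from 9·(1,0) + (0,1)
step 1: (10, 1)  from 1·(9,1) + (1,0)
…
step 9: (14417, 1487)  from 1·(12953,1336) + (1464,151)
…
step 14: (1490361, 153719)  from 2·(652934,67345) + (184493,19029)
step 15: (2143295, 221064)  from 1·(1490361,153719) + (652934,67345)
fundamental: x₁=2143295, y₁=221064  (since 4593713457025 − 94·48869292096 = 1)
n=2: (2143295,221064)∘(2143295,221064) = (2143295·2143295+94·221064·221064, 2143295·221064+221064·2143295) = (9187426914049,947610731760)

2143295 221064
9187426914049 947610731760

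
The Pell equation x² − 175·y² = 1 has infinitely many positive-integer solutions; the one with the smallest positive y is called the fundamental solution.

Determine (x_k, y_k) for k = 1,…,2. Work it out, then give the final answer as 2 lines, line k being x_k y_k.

√175 = [13; 4,2,1,2,4,26, …], period ℓ=6 (even) → k=5
k=0  a_k=13  p_k/q_k = 13/1
…
k=4  a_k=2  p_k/q_k = 463/35
k=5  a_k=4  p_k/q_k = 2024/153
→ (2024, 153).  Check: 2024²=4096576, 175·153²=4096575, difference 1.
k=2:  x_2 = 2024·2024+175·153·153 = 8193151,  y_2 = 2024·153+153·2024 = 619344

2024 153
8193151 619344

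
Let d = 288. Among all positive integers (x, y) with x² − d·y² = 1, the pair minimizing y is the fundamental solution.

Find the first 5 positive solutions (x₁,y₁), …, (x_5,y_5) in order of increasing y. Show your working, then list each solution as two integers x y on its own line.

17 1
577 34
19601 1155
665857 39236
22619537 1332869

[16; 1,32] for √288; ℓ=2 ⇒ convergent index 1
i=0: a=16 ⇒ p=16, q=1
i=1: a=1 ⇒ p=17, q=1
fundamental: x₁=17, y₁=1  (since 289 − 288·1 = 1)
n=2: (17,1)∘(17,1) = (17·17+288·1·1, 17·1+1·17) = (577,34)
n=3: (577,34)∘(17,1) = (17·577+288·1·34, 17·34+1·577) = (19601,1155)
n=4: (19601,1155)∘(17,1) = (17·19601+288·1·1155, 17·1155+1·19601) = (665857,39236)
n=5: (665857,39236)∘(17,1) = (17·665857+288·1·39236, 17·39236+1·665857) = (22619537,1332869)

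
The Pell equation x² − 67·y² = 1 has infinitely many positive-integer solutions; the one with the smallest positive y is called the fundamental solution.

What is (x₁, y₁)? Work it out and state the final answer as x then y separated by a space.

√67 = [8; 5,2,1,1,7,1,1,2,5,16, …], period ℓ=10 (even) → k=9
step 0: (8, 1)  from 8·(1,0) + (0,1)
step 1: (41, 5)  from 5·(8,1) + (1,0)
step 2: (90, 11)  from 2·(41,5) + (8,1)
step 3: (131, 16)  from 1·(90,11) + (41,5)
…
step 7: (3577, 437)  from 1·(1899,232) + (1678,205)
step 8: (9053, 1106)  from 2·(3577,437) + (1899,232)
step 9: (48842, 5967)  from 5·(9053,1106) + (3577,437)
→ (48842, 5967).  Check: 48842²=2385540964, 67·5967²=2385540963, difference 1.

48842 5967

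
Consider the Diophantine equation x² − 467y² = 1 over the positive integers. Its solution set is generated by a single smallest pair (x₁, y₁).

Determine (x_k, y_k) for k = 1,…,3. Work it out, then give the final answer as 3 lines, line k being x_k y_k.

d=467: √d = [21; 1,1,1,1,3,…,1,1,42] (ℓ=14, even), read p_13/q_13
step 0: (21, 1)  from 21·(1,0) + (0,1)
step 1: (22, 1)  from 1·(21,1) + (1,0)
step 2: (43, 2)  from 1·(22,1) + (21,1)
step 3: (65, 3)  from 1·(43,2) + (22,1)
…
step 5: (389, 18)  from 3·(108,5) + (65,3)
step 6: (1275, 59)  from 3·(389,18) + (108,5)
step 7: (27164, 1257)  from 21·(1275,59) + (389,18)
step 8: (82767, 3830)  from 3·(27164,1257) + (1275,59)
…
step 12: (991929, 45901)  from 1·(633697,29324) + (358232,16577)
step 13: (1625626, 75225)  from 1·(991929,45901) + (633697,29324)
→ (1625626, 75225).  Check: 1625626²=2642659891876, 467·75225²=2642659891875, difference 1.
(1625626+75225√467)^2 = 5285319783751 + 244575431700√467
(1625626+75225√467)^3 = 17183906517558380626 + 795176361465413175√467

1625626 75225
5285319783751 244575431700
17183906517558380626 795176361465413175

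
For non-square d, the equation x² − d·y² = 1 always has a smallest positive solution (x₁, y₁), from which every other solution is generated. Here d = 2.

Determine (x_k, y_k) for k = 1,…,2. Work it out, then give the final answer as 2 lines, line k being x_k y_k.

√2 → a₀=1, period (2); ℓ=1 odd so k=1
a_0=1:  p_0=1·1+0=1,  q_0=1·0+1=1
a_1=2:  p_1=2·1+1=3,  q_1=2·1+0=2
fundamental: x₁=3, y₁=2  (since 9 − 2·4 = 1)
(x_2, y_2) = (3·3 + 2·2·2, 3·2 + 2·3) = (17, 12)

3 2
17 12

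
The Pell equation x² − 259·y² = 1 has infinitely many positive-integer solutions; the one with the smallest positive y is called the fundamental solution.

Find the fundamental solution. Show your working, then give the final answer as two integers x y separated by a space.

847225 52644

[16; 10,1,2,3,4,3,2,1,10,32] for √259; ℓ=10 ⇒ convergent index 9
step 0: (16, 1)  from 16·(1,0) + (0,1)
…
step 2: (177, 11)  from 1·(161,10) + (16,1)
step 3: (515, 32)  from 2·(177,11) + (161,10)
step 4: (1722, 107)  from 3·(515,32) + (177,11)
…
step 6: (23931, 1487)  from 3·(7403,460) + (1722,107)
step 7: (55265, 3434)  from 2·(23931,1487) + (7403,460)
step 8: (79196, 4921)  from 1·(55265,3434) + (23931,1487)
step 9: (847225, 52644)  from 10·(79196,4921) + (55265,3434)
(x₁, y₁) = (847225, 52644);  847225² − 259·52644² = 1 ✓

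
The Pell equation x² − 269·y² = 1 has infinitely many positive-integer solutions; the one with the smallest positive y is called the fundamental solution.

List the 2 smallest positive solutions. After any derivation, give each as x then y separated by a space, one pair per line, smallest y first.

13449 820
361751201 22056360

√269 = [16; 2,2,32, …], period ℓ=3 (odd) → k=5
a_0=16:  p_0=16·1+0=16,  q_0=16·0+1=1
…
a_2=2:  p_2=2·33+16=82,  q_2=2·2+1=5
a_3=32:  p_3=32·82+33=2657,  q_3=32·5+2=162
a_4=2:  p_4=2·2657+82=5396,  q_4=2·162+5=329
a_5=2:  p_5=2·5396+2657=13449,  q_5=2·329+162=820
(x₁, y₁) = (13449, 820);  13449² − 269·820² = 1 ✓
(13449+820√269)^2 = 361751201 + 22056360√269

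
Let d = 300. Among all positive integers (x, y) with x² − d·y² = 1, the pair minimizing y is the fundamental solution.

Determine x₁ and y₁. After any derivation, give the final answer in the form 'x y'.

1351 78

√300 = [17; 3,8,3,34, …], period ℓ=4 (even) → k=3
i=0: a=17 ⇒ p=17, q=1
i=1: a=3 ⇒ p=52, q=3
i=2: a=8 ⇒ p=433, q=25
i=3: a=3 ⇒ p=1351, q=78
fundamental: x₁=1351, y₁=78  (since 1825201 − 300·6084 = 1)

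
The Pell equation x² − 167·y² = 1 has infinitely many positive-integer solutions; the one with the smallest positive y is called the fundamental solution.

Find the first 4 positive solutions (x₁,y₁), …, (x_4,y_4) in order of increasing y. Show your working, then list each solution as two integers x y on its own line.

√167 = [12; 1,11,1,24, …], period ℓ=4 (even) → k=3
i=0: a=12 ⇒ p=12, q=1
i=1: a=1 ⇒ p=13, q=1
i=2: a=11 ⇒ p=155, q=12
i=3: a=1 ⇒ p=168, q=13
fundamental: x₁=168, y₁=13  (since 28224 − 167·169 = 1)
n=2: (168,13)∘(168,13) = (168·168+167·13·13, 168·13+13·168) = (56447,4368)
n=3: (56447,4368)∘(168,13) = (168·56447+167·13·4368, 168·4368+13·56447) = (18966024,1467635)
n=4: (18966024,1467635)∘(168,13) = (168·18966024+167·13·1467635, 168·1467635+13·18966024) = (6372527617,493120992)

168 13
56447 4368
18966024 1467635
6372527617 493120992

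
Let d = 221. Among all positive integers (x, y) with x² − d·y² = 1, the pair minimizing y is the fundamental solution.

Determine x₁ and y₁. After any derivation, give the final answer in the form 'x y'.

1665 112

√221 = [14; 1,6,2,6,1,28, …], period ℓ=6 (even) → k=5
step 0: (14, 1)  from 14·(1,0) + (0,1)
…
step 2: (104, 7)  from 6·(15,1) + (14,1)
step 3: (223, 15)  from 2·(104,7) + (15,1)
step 4: (1442, 97)  from 6·(223,15) + (104,7)
step 5: (1665, 112)  from 1·(1442,97) + (223,15)
fundamental: x₁=1665, y₁=112  (since 2772225 − 221·12544 = 1)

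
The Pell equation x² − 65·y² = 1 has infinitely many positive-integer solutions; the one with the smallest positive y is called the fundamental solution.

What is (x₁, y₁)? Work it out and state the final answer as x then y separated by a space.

√65 = [8; 16, …], period ℓ=1 (odd) → k=1
a_0=8:  p_0=8·1+0=8,  q_0=8·0+1=1
a_1=16:  p_1=16·8+1=129,  q_1=16·1+0=16
(x₁, y₁) = (129, 16);  129² − 65·16² = 1 ✓

129 16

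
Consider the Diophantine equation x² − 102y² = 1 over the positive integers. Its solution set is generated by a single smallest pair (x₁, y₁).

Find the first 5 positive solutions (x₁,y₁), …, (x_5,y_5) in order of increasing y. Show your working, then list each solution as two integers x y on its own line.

√102 → a₀=10, period (10,20); ℓ=2 even so k=1
i=0: a=10 ⇒ p=10, q=1
i=1: a=10 ⇒ p=101, q=10
→ (101, 10).  Check: 101²=10201, 102·10²=10200, difference 1.
k=2:  x_2 = 101·101+102·10·10 = 20401,  y_2 = 101·10+10·101 = 2020
k=3:  x_3 = 101·20401+102·10·2020 = 4120901,  y_3 = 101·2020+10·20401 = 408030
k=4:  x_4 = 101·4120901+102·10·408030 = 832401601,  y_4 = 101·408030+10·4120901 = 82420040
k=5:  x_5 = 101·832401601+102·10·82420040 = 168141002501,  y_5 = 101·82420040+10·832401601 = 16648440050

101 10
20401 2020
4120901 408030
832401601 82420040
168141002501 16648440050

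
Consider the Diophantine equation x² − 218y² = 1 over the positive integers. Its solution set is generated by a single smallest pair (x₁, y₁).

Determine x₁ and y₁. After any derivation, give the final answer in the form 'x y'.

126003 8534

d=218: √d = [14; 1,3,3,1,28] (ℓ=5, odd), read p_9/q_9
i=0: a=14 ⇒ p=14, q=1
…
i=2: a=3 ⇒ p=59, q=4
i=3: a=3 ⇒ p=192, q=13
…
i=5: a=28 ⇒ p=7220, q=489
…
i=8: a=3 ⇒ p=96370, q=6527
i=9: a=1 ⇒ p=126003, q=8534
→ (126003, 8534).  Check: 126003²=15876756009, 218·8534²=15876756008, difference 1.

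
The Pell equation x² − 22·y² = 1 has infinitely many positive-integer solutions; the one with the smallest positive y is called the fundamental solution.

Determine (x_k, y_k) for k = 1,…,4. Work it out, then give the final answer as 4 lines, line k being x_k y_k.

197 42
77617 16548
30580901 6519870
12048797377 2568812232

√22 = [4; 1,2,4,2,1,8, …], period ℓ=6 (even) → k=5
i=0: a=4 ⇒ p=4, q=1
i=1: a=1 ⇒ p=5, q=1
…
i=3: a=4 ⇒ p=61, q=13
i=4: a=2 ⇒ p=136, q=29
i=5: a=1 ⇒ p=197, q=42
(x₁, y₁) = (197, 42);  197² − 22·42² = 1 ✓
(x_2, y_2) = (197·197 + 22·42·42, 197·42 + 42·197) = (77617, 16548)
(x_3, y_3) = (197·77617 + 22·42·16548, 197·16548 + 42·77617) = (30580901, 6519870)
(x_4, y_4) = (197·30580901 + 22·42·6519870, 197·6519870 + 42·30580901) = (12048797377, 2568812232)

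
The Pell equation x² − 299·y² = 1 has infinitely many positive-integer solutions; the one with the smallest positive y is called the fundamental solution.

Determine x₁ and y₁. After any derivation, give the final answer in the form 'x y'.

√299 = [17; 3,2,3,34, …], period ℓ=4 (even) → k=3
k=0  a_k=17  p_k/q_k = 17/1
k=1  a_k=3  p_k/q_k = 52/3
k=2  a_k=2  p_k/q_k = 121/7
k=3  a_k=3  p_k/q_k = 415/24
fundamental: x₁=415, y₁=24  (since 172225 − 299·576 = 1)

415 24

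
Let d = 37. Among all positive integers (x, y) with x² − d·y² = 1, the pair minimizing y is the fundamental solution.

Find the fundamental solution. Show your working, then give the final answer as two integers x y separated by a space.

√37 → a₀=6, period (12); ℓ=1 odd so k=1
k=0  a_k=6  p_k/q_k = 6/1
k=1  a_k=12  p_k/q_k = 73/12
→ (73, 12).  Check: 73²=5329, 37·12²=5328, difference 1.

73 12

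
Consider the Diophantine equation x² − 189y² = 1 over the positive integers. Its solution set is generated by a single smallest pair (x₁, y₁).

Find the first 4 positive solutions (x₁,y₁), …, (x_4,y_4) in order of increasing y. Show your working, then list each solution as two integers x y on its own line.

55 4
6049 440
665335 48396
73180801 5323120

√189 = [13; 1,2,1,26, …], period ℓ=4 (even) → k=3
a_0=13:  p_0=13·1+0=13,  q_0=13·0+1=1
a_1=1:  p_1=1·13+1=14,  q_1=1·1+0=1
a_2=2:  p_2=2·14+13=41,  q_2=2·1+1=3
a_3=1:  p_3=1·41+14=55,  q_3=1·3+1=4
fundamental: x₁=55, y₁=4  (since 3025 − 189·16 = 1)
(x_2, y_2) = (55·55 + 189·4·4, 55·4 + 4·55) = (6049, 440)
(x_3, y_3) = (55·6049 + 189·4·440, 55·440 + 4·6049) = (665335, 48396)
(x_4, y_4) = (55·665335 + 189·4·48396, 55·48396 + 4·665335) = (73180801, 5323120)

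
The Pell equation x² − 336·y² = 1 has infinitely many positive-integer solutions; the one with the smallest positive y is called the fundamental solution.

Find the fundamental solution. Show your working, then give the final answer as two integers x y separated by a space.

√336 = [18; 3,36, …], period ℓ=2 (even) → k=1
i=0: a=18 ⇒ p=18, q=1
i=1: a=3 ⇒ p=55, q=3
fundamental: x₁=55, y₁=3  (since 3025 − 336·9 = 1)

55 3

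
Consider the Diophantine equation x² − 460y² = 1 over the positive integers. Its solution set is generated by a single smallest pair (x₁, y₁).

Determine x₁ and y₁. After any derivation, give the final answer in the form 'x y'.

2535751 118230

√460 = [21; 2,4,3,1,2,10,2,1,3,4,2,42, …], period ℓ=12 (even) → k=11
i=0: a=21 ⇒ p=21, q=1
…
i=3: a=3 ⇒ p=622, q=29
i=4: a=1 ⇒ p=815, q=38
i=5: a=2 ⇒ p=2252, q=105
i=6: a=10 ⇒ p=23335, q=1088
i=7: a=2 ⇒ p=48922, q=2281
i=8: a=1 ⇒ p=72257, q=3369
i=9: a=3 ⇒ p=265693, q=12388
i=10: a=4 ⇒ p=1135029, q=52921
i=11: a=2 ⇒ p=2535751, q=118230
→ (2535751, 118230).  Check: 2535751²=6430033134001, 460·118230²=6430033134000, difference 1.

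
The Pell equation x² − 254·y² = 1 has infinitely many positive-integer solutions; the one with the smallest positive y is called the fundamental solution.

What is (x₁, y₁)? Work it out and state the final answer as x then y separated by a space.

255 16

√254 → a₀=15, period (1,14,1,30); ℓ=4 even so k=3
step 0: (15, 1)  from 15·(1,0) + (0,1)
step 1: (16, 1)  from 1·(15,1) + (1,0)
step 2: (239, 15)  from 14·(16,1) + (15,1)
step 3: (255, 16)  from 1·(239,15) + (16,1)
(x₁, y₁) = (255, 16);  255² − 254·16² = 1 ✓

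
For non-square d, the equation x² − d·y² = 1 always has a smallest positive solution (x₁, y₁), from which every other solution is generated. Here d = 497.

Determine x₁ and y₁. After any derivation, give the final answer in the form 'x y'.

1201887 53912

d=497: √d = [22; 3,2,2,5,6,5,2,2,3,44] (ℓ=10, even), read p_9/q_9
a_0=22:  p_0=22·1+0=22,  q_0=22·0+1=1
…
a_3=2:  p_3=2·156+67=379,  q_3=2·7+3=17
…
a_7=2:  p_7=2·65476+12685=143637,  q_7=2·2937+569=6443
a_8=2:  p_8=2·143637+65476=352750,  q_8=2·6443+2937=15823
a_9=3:  p_9=3·352750+143637=1201887,  q_9=3·15823+6443=53912
(x₁, y₁) = (1201887, 53912);  1201887² − 497·53912² = 1 ✓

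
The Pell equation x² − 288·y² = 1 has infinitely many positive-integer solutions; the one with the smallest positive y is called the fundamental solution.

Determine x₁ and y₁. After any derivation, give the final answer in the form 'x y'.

[16; 1,32] for √288; ℓ=2 ⇒ convergent index 1
a_0=16:  p_0=16·1+0=16,  q_0=16·0+1=1
a_1=1:  p_1=1·16+1=17,  q_1=1·1+0=1
→ (17, 1).  Check: 17²=289, 288·1²=288, difference 1.

17 1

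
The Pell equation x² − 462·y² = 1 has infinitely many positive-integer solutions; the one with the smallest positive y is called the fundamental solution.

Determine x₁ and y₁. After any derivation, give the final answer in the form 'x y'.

[21; 2,42] for √462; ℓ=2 ⇒ convergent index 1
k=0  a_k=21  p_k/q_k = 21/1
k=1  a_k=2  p_k/q_k = 43/2
(x₁, y₁) = (43, 2);  43² − 462·2² = 1 ✓

43 2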